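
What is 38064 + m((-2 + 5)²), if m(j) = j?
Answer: 38073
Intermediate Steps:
38064 + m((-2 + 5)²) = 38064 + (-2 + 5)² = 38064 + 3² = 38064 + 9 = 38073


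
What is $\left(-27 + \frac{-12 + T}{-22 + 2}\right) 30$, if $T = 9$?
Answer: $- \frac{1611}{2} \approx -805.5$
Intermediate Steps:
$\left(-27 + \frac{-12 + T}{-22 + 2}\right) 30 = \left(-27 + \frac{-12 + 9}{-22 + 2}\right) 30 = \left(-27 - \frac{3}{-20}\right) 30 = \left(-27 - - \frac{3}{20}\right) 30 = \left(-27 + \frac{3}{20}\right) 30 = \left(- \frac{537}{20}\right) 30 = - \frac{1611}{2}$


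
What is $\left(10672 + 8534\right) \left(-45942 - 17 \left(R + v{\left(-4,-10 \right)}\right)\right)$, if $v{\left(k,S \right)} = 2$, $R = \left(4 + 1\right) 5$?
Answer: $-891177606$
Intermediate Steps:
$R = 25$ ($R = 5 \cdot 5 = 25$)
$\left(10672 + 8534\right) \left(-45942 - 17 \left(R + v{\left(-4,-10 \right)}\right)\right) = \left(10672 + 8534\right) \left(-45942 - 17 \left(25 + 2\right)\right) = 19206 \left(-45942 - 459\right) = 19206 \left(-46401\right) = -891177606$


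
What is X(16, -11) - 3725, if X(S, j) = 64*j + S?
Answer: -4413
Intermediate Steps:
X(S, j) = S + 64*j
X(16, -11) - 3725 = (16 + 64*(-11)) - 3725 = (16 - 704) - 3725 = -688 - 3725 = -4413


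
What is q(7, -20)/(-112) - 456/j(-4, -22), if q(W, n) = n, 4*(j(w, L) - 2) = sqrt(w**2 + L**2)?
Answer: 102689/3052 - 4560*sqrt(5)/109 ≈ -59.899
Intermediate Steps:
j(w, L) = 2 + sqrt(L**2 + w**2)/4 (j(w, L) = 2 + sqrt(w**2 + L**2)/4 = 2 + sqrt(L**2 + w**2)/4)
q(7, -20)/(-112) - 456/j(-4, -22) = -20/(-112) - 456/(2 + sqrt((-22)**2 + (-4)**2)/4) = -20*(-1/112) - 456/(2 + sqrt(484 + 16)/4) = 5/28 - 456/(2 + sqrt(500)/4) = 5/28 - 456/(2 + (10*sqrt(5))/4) = 5/28 - 456/(2 + 5*sqrt(5)/2)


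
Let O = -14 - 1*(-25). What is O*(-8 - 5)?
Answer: -143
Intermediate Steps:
O = 11 (O = -14 + 25 = 11)
O*(-8 - 5) = 11*(-8 - 5) = 11*(-13) = -143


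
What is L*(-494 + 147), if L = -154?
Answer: 53438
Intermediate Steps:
L*(-494 + 147) = -154*(-494 + 147) = -154*(-347) = 53438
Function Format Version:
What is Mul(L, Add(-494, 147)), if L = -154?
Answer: 53438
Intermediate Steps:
Mul(L, Add(-494, 147)) = Mul(-154, Add(-494, 147)) = Mul(-154, -347) = 53438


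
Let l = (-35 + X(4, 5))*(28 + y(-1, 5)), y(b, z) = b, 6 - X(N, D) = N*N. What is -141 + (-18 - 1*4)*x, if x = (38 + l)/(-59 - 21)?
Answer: -18587/40 ≈ -464.67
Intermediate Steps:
X(N, D) = 6 - N**2 (X(N, D) = 6 - N*N = 6 - N**2)
l = -1215 (l = (-35 + (6 - 1*4**2))*(28 - 1) = (-35 + (6 - 1*16))*27 = (-35 + (6 - 16))*27 = (-35 - 10)*27 = -45*27 = -1215)
x = 1177/80 (x = (38 - 1215)/(-59 - 21) = -1177/(-80) = -1177*(-1/80) = 1177/80 ≈ 14.712)
-141 + (-18 - 1*4)*x = -141 + (-18 - 1*4)*(1177/80) = -141 + (-18 - 4)*(1177/80) = -141 - 22*1177/80 = -141 - 12947/40 = -18587/40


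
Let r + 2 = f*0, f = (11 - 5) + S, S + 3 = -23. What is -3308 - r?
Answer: -3306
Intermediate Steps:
S = -26 (S = -3 - 23 = -26)
f = -20 (f = (11 - 5) - 26 = 6 - 26 = -20)
r = -2 (r = -2 - 20*0 = -2 + 0 = -2)
-3308 - r = -3308 - 1*(-2) = -3308 + 2 = -3306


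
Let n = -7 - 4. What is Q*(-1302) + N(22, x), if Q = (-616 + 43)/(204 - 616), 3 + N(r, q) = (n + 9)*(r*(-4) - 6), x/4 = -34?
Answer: -334913/206 ≈ -1625.8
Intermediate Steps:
x = -136 (x = 4*(-34) = -136)
n = -11
N(r, q) = 9 + 8*r (N(r, q) = -3 + (-11 + 9)*(r*(-4) - 6) = -3 - 2*(-4*r - 6) = -3 - 2*(-6 - 4*r) = -3 + (12 + 8*r) = 9 + 8*r)
Q = 573/412 (Q = -573/(-412) = -573*(-1/412) = 573/412 ≈ 1.3908)
Q*(-1302) + N(22, x) = (573/412)*(-1302) + (9 + 8*22) = -373023/206 + (9 + 176) = -373023/206 + 185 = -334913/206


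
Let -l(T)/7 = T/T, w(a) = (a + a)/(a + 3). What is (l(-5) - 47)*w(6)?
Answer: -72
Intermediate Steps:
w(a) = 2*a/(3 + a) (w(a) = (2*a)/(3 + a) = 2*a/(3 + a))
l(T) = -7 (l(T) = -7*T/T = -7*1 = -7)
(l(-5) - 47)*w(6) = (-7 - 47)*(2*6/(3 + 6)) = -108*6/9 = -54*4/3 = -72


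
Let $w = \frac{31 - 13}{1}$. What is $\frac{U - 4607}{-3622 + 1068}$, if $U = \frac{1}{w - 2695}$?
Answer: $\frac{6166470}{3418529} \approx 1.8038$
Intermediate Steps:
$w = 18$ ($w = 1 \cdot 18 = 18$)
$U = - \frac{1}{2677}$ ($U = \frac{1}{18 - 2695} = \frac{1}{-2677} = - \frac{1}{2677} \approx -0.00037355$)
$\frac{U - 4607}{-3622 + 1068} = \frac{- \frac{1}{2677} - 4607}{-3622 + 1068} = - \frac{12332940}{2677 \left(-2554\right)} = \left(- \frac{12332940}{2677}\right) \left(- \frac{1}{2554}\right) = \frac{6166470}{3418529}$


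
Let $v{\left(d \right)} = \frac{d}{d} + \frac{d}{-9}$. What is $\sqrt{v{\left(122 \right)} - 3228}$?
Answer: $\frac{i \sqrt{29165}}{3} \approx 56.926 i$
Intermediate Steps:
$v{\left(d \right)} = 1 - \frac{d}{9}$ ($v{\left(d \right)} = 1 + d \left(- \frac{1}{9}\right) = 1 - \frac{d}{9}$)
$\sqrt{v{\left(122 \right)} - 3228} = \sqrt{\left(1 - \frac{122}{9}\right) - 3228} = \sqrt{- \frac{113}{9} - 3228} = \sqrt{- \frac{29165}{9}} = \frac{i \sqrt{29165}}{3}$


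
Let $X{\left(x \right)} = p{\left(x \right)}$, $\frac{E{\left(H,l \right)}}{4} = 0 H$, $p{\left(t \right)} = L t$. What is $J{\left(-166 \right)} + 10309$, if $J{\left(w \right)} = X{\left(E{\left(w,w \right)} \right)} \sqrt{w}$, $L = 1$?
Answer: $10309$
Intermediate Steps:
$p{\left(t \right)} = t$ ($p{\left(t \right)} = 1 t = t$)
$E{\left(H,l \right)} = 0$ ($E{\left(H,l \right)} = 4 \cdot 0 H = 4 \cdot 0 = 0$)
$X{\left(x \right)} = x$
$J{\left(w \right)} = 0$ ($J{\left(w \right)} = 0 \sqrt{w} = 0$)
$J{\left(-166 \right)} + 10309 = 0 + 10309 = 10309$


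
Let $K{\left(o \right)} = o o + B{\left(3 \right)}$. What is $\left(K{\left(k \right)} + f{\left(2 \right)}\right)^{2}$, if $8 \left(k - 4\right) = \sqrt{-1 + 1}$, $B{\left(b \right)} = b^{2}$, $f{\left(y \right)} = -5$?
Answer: $400$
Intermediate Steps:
$k = 4$ ($k = 4 + \frac{\sqrt{-1 + 1}}{8} = 4 + \frac{\sqrt{0}}{8} = 4 + \frac{1}{8} \cdot 0 = 4 + 0 = 4$)
$K{\left(o \right)} = 9 + o^{2}$ ($K{\left(o \right)} = o o + 3^{2} = o^{2} + 9 = 9 + o^{2}$)
$\left(K{\left(k \right)} + f{\left(2 \right)}\right)^{2} = \left(\left(9 + 4^{2}\right) - 5\right)^{2} = \left(\left(9 + 16\right) - 5\right)^{2} = \left(25 - 5\right)^{2} = 20^{2} = 400$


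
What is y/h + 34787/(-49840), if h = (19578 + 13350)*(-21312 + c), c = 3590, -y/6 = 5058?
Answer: -7551503669/10819989880 ≈ -0.69792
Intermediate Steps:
y = -30348 (y = -6*5058 = -30348)
h = -583550016 (h = (19578 + 13350)*(-21312 + 3590) = 32928*(-17722) = -583550016)
y/h + 34787/(-49840) = -30348/(-583550016) + 34787/(-49840) = -30348*(-1/583550016) + 34787*(-1/49840) = 2529/48629168 - 34787/49840 = -7551503669/10819989880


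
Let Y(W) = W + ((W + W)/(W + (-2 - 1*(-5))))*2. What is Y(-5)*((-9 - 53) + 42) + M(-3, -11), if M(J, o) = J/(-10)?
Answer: -997/10 ≈ -99.700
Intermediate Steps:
M(J, o) = -J/10 (M(J, o) = J*(-⅒) = -J/10)
Y(W) = W + 4*W/(3 + W) (Y(W) = W + ((2*W)/(W + (-2 + 5)))*2 = W + ((2*W)/(W + 3))*2 = W + ((2*W)/(3 + W))*2 = W + (2*W/(3 + W))*2 = W + 4*W/(3 + W))
Y(-5)*((-9 - 53) + 42) + M(-3, -11) = (-5*(7 - 5)/(3 - 5))*((-9 - 53) + 42) - ⅒*(-3) = (-5*2/(-2))*(-62 + 42) + 3/10 = -5*(-½)*2*(-20) + 3/10 = 5*(-20) + 3/10 = -100 + 3/10 = -997/10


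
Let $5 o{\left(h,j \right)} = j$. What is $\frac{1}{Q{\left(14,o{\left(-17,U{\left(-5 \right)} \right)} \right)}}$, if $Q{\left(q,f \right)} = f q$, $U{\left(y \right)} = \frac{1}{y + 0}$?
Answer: $- \frac{25}{14} \approx -1.7857$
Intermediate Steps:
$U{\left(y \right)} = \frac{1}{y}$
$o{\left(h,j \right)} = \frac{j}{5}$
$\frac{1}{Q{\left(14,o{\left(-17,U{\left(-5 \right)} \right)} \right)}} = \frac{1}{\frac{1}{5 \left(-5\right)} 14} = \frac{1}{\frac{1}{5} \left(- \frac{1}{5}\right) 14} = \frac{1}{\left(- \frac{1}{25}\right) 14} = \frac{1}{- \frac{14}{25}} = - \frac{25}{14}$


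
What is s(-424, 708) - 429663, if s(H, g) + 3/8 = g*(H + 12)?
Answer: -5770875/8 ≈ -7.2136e+5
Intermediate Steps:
s(H, g) = -3/8 + g*(12 + H) (s(H, g) = -3/8 + g*(H + 12) = -3/8 + g*(12 + H))
s(-424, 708) - 429663 = (-3/8 + 12*708 - 424*708) - 429663 = (-3/8 + 8496 - 300192) - 429663 = -2333571/8 - 429663 = -5770875/8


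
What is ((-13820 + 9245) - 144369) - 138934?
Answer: -287878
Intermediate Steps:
((-13820 + 9245) - 144369) - 138934 = (-4575 - 144369) - 138934 = -148944 - 138934 = -287878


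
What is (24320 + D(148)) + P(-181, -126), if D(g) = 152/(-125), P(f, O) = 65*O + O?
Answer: 2000348/125 ≈ 16003.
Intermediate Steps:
P(f, O) = 66*O
D(g) = -152/125 (D(g) = 152*(-1/125) = -152/125)
(24320 + D(148)) + P(-181, -126) = (24320 - 152/125) + 66*(-126) = 3039848/125 - 8316 = 2000348/125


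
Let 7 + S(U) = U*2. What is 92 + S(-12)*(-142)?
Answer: 4494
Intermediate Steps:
S(U) = -7 + 2*U (S(U) = -7 + U*2 = -7 + 2*U)
92 + S(-12)*(-142) = 92 + (-7 + 2*(-12))*(-142) = 92 + (-7 - 24)*(-142) = 92 - 31*(-142) = 92 + 4402 = 4494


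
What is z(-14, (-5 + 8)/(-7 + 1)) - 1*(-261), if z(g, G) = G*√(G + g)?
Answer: 261 - I*√58/4 ≈ 261.0 - 1.9039*I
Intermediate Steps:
z(-14, (-5 + 8)/(-7 + 1)) - 1*(-261) = ((-5 + 8)/(-7 + 1))*√((-5 + 8)/(-7 + 1) - 14) - 1*(-261) = (3/(-6))*√(3/(-6) - 14) + 261 = (3*(-⅙))*√(3*(-⅙) - 14) + 261 = -√(-½ - 14)/2 + 261 = -I*√58/4 + 261 = 261 - I*√58/4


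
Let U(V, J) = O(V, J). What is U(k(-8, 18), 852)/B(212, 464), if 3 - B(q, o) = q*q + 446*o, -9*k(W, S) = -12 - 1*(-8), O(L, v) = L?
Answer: -4/2266965 ≈ -1.7645e-6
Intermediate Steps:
k(W, S) = 4/9 (k(W, S) = -(-12 - 1*(-8))/9 = -(-12 + 8)/9 = -⅑*(-4) = 4/9)
B(q, o) = 3 - q² - 446*o (B(q, o) = 3 - (q*q + 446*o) = 3 - (q² + 446*o) = 3 + (-q² - 446*o) = 3 - q² - 446*o)
U(V, J) = V
U(k(-8, 18), 852)/B(212, 464) = 4/(9*(3 - 1*212² - 446*464)) = 4/(9*(3 - 1*44944 - 206944)) = 4/(9*(3 - 44944 - 206944)) = (4/9)/(-251885) = (4/9)*(-1/251885) = -4/2266965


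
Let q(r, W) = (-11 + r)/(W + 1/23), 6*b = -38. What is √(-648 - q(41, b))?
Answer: 3*I*√3365453/217 ≈ 25.362*I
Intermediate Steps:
b = -19/3 (b = (⅙)*(-38) = -19/3 ≈ -6.3333)
q(r, W) = (-11 + r)/(1/23 + W) (q(r, W) = (-11 + r)/(W + 1/23) = (-11 + r)/(1/23 + W))
√(-648 - q(41, b)) = √(-648 - 23*(-11 + 41)/(1 + 23*(-19/3))) = √(-648 - 23*30/(1 - 437/3)) = √(-648 - 23*30/(-434/3)) = √(-648 - 23*(-3)*30/434) = √(-648 - 1*(-1035/217)) = √(-648 + 1035/217) = √(-139581/217) = 3*I*√3365453/217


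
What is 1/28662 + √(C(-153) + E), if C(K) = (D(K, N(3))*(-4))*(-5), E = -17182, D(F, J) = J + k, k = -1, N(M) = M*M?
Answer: 1/28662 + I*√17022 ≈ 3.4889e-5 + 130.47*I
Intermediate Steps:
N(M) = M²
D(F, J) = -1 + J (D(F, J) = J - 1 = -1 + J)
C(K) = 160 (C(K) = ((-1 + 3²)*(-4))*(-5) = ((-1 + 9)*(-4))*(-5) = (8*(-4))*(-5) = -32*(-5) = 160)
1/28662 + √(C(-153) + E) = 1/28662 + √(160 - 17182) = 1/28662 + √(-17022) = 1/28662 + I*√17022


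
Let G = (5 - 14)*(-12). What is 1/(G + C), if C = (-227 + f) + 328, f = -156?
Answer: 1/53 ≈ 0.018868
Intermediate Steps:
C = -55 (C = (-227 - 156) + 328 = -383 + 328 = -55)
G = 108 (G = -9*(-12) = 108)
1/(G + C) = 1/(108 - 55) = 1/53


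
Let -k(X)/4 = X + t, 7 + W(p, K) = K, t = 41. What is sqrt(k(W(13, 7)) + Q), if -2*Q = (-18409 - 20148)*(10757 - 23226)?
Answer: I*sqrt(961535122)/2 ≈ 15504.0*I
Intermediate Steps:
W(p, K) = -7 + K
k(X) = -164 - 4*X (k(X) = -4*(X + 41) = -4*(41 + X) = -164 - 4*X)
Q = -480767233/2 (Q = -(-18409 - 20148)*(10757 - 23226)/2 = -(-38557)*(-12469)/2 = -1/2*480767233 = -480767233/2 ≈ -2.4038e+8)
sqrt(k(W(13, 7)) + Q) = sqrt((-164 - 4*(-7 + 7)) - 480767233/2) = sqrt((-164 - 4*0) - 480767233/2) = sqrt((-164 + 0) - 480767233/2) = sqrt(-164 - 480767233/2) = sqrt(-480767561/2) = I*sqrt(961535122)/2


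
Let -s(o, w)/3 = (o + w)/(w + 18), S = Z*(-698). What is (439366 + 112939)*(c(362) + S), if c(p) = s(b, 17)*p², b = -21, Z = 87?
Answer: -61071898602/7 ≈ -8.7246e+9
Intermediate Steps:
S = -60726 (S = 87*(-698) = -60726)
s(o, w) = -3*(o + w)/(18 + w) (s(o, w) = -3*(o + w)/(w + 18) = -3*(o + w)/(18 + w))
c(p) = 12*p²/35 (c(p) = (3*(-1*(-21) - 1*17)/(18 + 17))*p² = (3*(21 - 17)/35)*p² = (3*(1/35)*4)*p² = 12*p²/35)
(439366 + 112939)*(c(362) + S) = (439366 + 112939)*((12/35)*362² - 60726) = 552305*((12/35)*131044 - 60726) = 552305*(1572528/35 - 60726) = 552305*(-552882/35) = -61071898602/7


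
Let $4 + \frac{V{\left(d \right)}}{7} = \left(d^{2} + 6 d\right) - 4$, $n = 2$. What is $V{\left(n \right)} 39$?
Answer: $2184$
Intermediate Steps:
$V{\left(d \right)} = -56 + 7 d^{2} + 42 d$ ($V{\left(d \right)} = -28 + 7 \left(\left(d^{2} + 6 d\right) - 4\right) = -28 + 7 \left(-4 + d^{2} + 6 d\right) = -28 + \left(-28 + 7 d^{2} + 42 d\right) = -56 + 7 d^{2} + 42 d$)
$V{\left(n \right)} 39 = \left(-56 + 7 \cdot 2^{2} + 42 \cdot 2\right) 39 = \left(-56 + 7 \cdot 4 + 84\right) 39 = \left(-56 + 28 + 84\right) 39 = 56 \cdot 39 = 2184$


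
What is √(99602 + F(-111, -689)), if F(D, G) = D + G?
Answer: 3*√10978 ≈ 314.33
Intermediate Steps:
√(99602 + F(-111, -689)) = √(99602 + (-111 - 689)) = √(99602 - 800) = √98802 = 3*√10978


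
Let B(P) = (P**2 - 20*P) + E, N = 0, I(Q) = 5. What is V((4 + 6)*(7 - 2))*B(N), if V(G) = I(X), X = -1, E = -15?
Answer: -75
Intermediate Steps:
V(G) = 5
B(P) = -15 + P**2 - 20*P (B(P) = (P**2 - 20*P) - 15 = -15 + P**2 - 20*P)
V((4 + 6)*(7 - 2))*B(N) = 5*(-15 + 0**2 - 20*0) = 5*(-15 + 0 + 0) = 5*(-15) = -75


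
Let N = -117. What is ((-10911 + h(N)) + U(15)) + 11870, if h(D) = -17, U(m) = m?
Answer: 957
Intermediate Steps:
((-10911 + h(N)) + U(15)) + 11870 = ((-10911 - 17) + 15) + 11870 = (-10928 + 15) + 11870 = -10913 + 11870 = 957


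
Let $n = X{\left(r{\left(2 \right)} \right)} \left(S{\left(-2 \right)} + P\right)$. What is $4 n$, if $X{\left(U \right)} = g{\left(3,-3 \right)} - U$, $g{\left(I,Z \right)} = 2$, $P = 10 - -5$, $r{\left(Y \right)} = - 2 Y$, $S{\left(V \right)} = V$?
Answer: $312$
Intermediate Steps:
$P = 15$ ($P = 10 + 5 = 15$)
$X{\left(U \right)} = 2 - U$
$n = 78$ ($n = \left(2 - \left(-2\right) 2\right) \left(-2 + 15\right) = \left(2 - -4\right) 13 = \left(2 + 4\right) 13 = 6 \cdot 13 = 78$)
$4 n = 4 \cdot 78 = 312$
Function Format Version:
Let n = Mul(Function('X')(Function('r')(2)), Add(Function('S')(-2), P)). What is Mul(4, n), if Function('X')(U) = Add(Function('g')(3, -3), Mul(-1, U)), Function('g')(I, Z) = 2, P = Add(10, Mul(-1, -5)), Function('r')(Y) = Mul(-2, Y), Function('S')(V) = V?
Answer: 312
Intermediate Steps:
P = 15 (P = Add(10, 5) = 15)
Function('X')(U) = Add(2, Mul(-1, U))
n = 78 (n = Mul(Add(2, Mul(-1, Mul(-2, 2))), Add(-2, 15)) = Mul(Add(2, Mul(-1, -4)), 13) = Mul(Add(2, 4), 13) = Mul(6, 13) = 78)
Mul(4, n) = Mul(4, 78) = 312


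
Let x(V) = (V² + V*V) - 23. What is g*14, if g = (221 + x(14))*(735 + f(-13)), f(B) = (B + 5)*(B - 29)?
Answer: 8846460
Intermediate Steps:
x(V) = -23 + 2*V² (x(V) = (V² + V²) - 23 = 2*V² - 23 = -23 + 2*V²)
f(B) = (-29 + B)*(5 + B) (f(B) = (5 + B)*(-29 + B) = (-29 + B)*(5 + B))
g = 631890 (g = (221 + (-23 + 2*14²))*(735 + (-145 + (-13)² - 24*(-13))) = (221 + (-23 + 2*196))*(735 + (-145 + 169 + 312)) = (221 + (-23 + 392))*(735 + 336) = (221 + 369)*1071 = 590*1071 = 631890)
g*14 = 631890*14 = 8846460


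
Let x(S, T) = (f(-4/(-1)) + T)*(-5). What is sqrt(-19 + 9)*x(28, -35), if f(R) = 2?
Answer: 165*I*sqrt(10) ≈ 521.78*I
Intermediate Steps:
x(S, T) = -10 - 5*T (x(S, T) = (2 + T)*(-5) = -10 - 5*T)
sqrt(-19 + 9)*x(28, -35) = sqrt(-19 + 9)*(-10 - 5*(-35)) = sqrt(-10)*(-10 + 175) = (I*sqrt(10))*165 = 165*I*sqrt(10)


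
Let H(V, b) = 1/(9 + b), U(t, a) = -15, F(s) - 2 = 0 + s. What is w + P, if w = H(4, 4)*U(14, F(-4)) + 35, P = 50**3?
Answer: 1625440/13 ≈ 1.2503e+5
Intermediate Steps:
F(s) = 2 + s (F(s) = 2 + (0 + s) = 2 + s)
P = 125000
w = 440/13 (w = -15/(9 + 4) + 35 = -15/13 + 35 = 440/13 ≈ 33.846)
w + P = 440/13 + 125000 = 1625440/13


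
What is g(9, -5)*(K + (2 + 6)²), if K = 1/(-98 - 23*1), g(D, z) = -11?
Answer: -7743/11 ≈ -703.91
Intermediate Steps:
K = -1/121 (K = 1/(-98 - 23) = 1/(-121) = -1/121 ≈ -0.0082645)
g(9, -5)*(K + (2 + 6)²) = -11*(-1/121 + (2 + 6)²) = -11*(-1/121 + 8²) = -11*(-1/121 + 64) = -11*7743/121 = -7743/11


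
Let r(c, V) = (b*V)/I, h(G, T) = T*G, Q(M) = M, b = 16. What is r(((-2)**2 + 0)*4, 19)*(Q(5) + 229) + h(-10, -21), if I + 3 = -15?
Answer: -3742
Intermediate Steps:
I = -18 (I = -3 - 15 = -18)
h(G, T) = G*T
r(c, V) = -8*V/9 (r(c, V) = (16*V)/(-18) = (16*V)*(-1/18) = -8*V/9)
r(((-2)**2 + 0)*4, 19)*(Q(5) + 229) + h(-10, -21) = (-8/9*19)*(5 + 229) - 10*(-21) = -152/9*234 + 210 = -3952 + 210 = -3742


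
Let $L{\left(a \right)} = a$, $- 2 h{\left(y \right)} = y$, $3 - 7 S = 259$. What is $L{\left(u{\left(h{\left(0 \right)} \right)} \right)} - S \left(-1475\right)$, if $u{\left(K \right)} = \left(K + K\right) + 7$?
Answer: $- \frac{377551}{7} \approx -53936.0$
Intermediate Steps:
$S = - \frac{256}{7}$ ($S = \frac{3}{7} - 37 = - \frac{256}{7} \approx -36.571$)
$h{\left(y \right)} = - \frac{y}{2}$
$u{\left(K \right)} = 7 + 2 K$ ($u{\left(K \right)} = 2 K + 7 = 7 + 2 K$)
$L{\left(u{\left(h{\left(0 \right)} \right)} \right)} - S \left(-1475\right) = \left(7 + 2 \left(\left(- \frac{1}{2}\right) 0\right)\right) - \left(- \frac{256}{7}\right) \left(-1475\right) = \left(7 + 2 \cdot 0\right) - \frac{377600}{7} = \left(7 + 0\right) - \frac{377600}{7} = 7 - \frac{377600}{7} = - \frac{377551}{7}$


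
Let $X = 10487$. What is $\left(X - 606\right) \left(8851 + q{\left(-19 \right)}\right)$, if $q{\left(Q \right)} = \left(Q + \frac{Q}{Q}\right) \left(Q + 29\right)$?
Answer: $85678151$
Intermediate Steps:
$q{\left(Q \right)} = \left(1 + Q\right) \left(29 + Q\right)$ ($q{\left(Q \right)} = \left(Q + 1\right) \left(29 + Q\right) = \left(1 + Q\right) \left(29 + Q\right)$)
$\left(X - 606\right) \left(8851 + q{\left(-19 \right)}\right) = \left(10487 - 606\right) \left(8851 + \left(29 + \left(-19\right)^{2} + 30 \left(-19\right)\right)\right) = 9881 \left(8851 + \left(29 + 361 - 570\right)\right) = 9881 \left(8851 - 180\right) = 9881 \cdot 8671 = 85678151$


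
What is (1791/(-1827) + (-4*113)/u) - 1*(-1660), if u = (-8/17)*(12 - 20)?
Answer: 4998533/3248 ≈ 1539.0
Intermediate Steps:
u = 64/17 (u = -8*1/17*(-8) = -8/17*(-8) = 64/17 ≈ 3.7647)
(1791/(-1827) + (-4*113)/u) - 1*(-1660) = (1791/(-1827) + (-4*113)/(64/17)) - 1*(-1660) = (1791*(-1/1827) - 452*17/64) + 1660 = (-199/203 - 1921/16) + 1660 = -393147/3248 + 1660 = 4998533/3248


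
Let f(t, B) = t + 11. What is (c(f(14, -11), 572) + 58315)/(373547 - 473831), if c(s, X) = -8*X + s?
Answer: -13441/25071 ≈ -0.53612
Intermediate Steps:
f(t, B) = 11 + t
c(s, X) = s - 8*X
(c(f(14, -11), 572) + 58315)/(373547 - 473831) = (((11 + 14) - 8*572) + 58315)/(373547 - 473831) = ((25 - 4576) + 58315)/(-100284) = (-4551 + 58315)*(-1/100284) = 53764*(-1/100284) = -13441/25071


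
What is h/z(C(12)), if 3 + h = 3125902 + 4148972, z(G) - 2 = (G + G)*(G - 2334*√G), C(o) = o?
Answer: -1054856295/18826711486 - 203754586968*√3/9413355743 ≈ -37.547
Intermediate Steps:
z(G) = 2 + 2*G*(G - 2334*√G) (z(G) = 2 + (G + G)*(G - 2334*√G) = 2 + (2*G)*(G - 2334*√G) = 2 + 2*G*(G - 2334*√G))
h = 7274871 (h = -3 + (3125902 + 4148972) = -3 + 7274874 = 7274871)
h/z(C(12)) = 7274871/(2 - 112032*√3 + 2*12²) = 7274871/(2 - 112032*√3 + 2*144) = 7274871/(2 - 112032*√3 + 288) = 7274871/(290 - 112032*√3)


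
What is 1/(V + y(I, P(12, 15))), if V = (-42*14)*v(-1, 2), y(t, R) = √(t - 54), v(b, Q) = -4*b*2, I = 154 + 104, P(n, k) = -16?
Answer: -392/1843951 - √51/11063706 ≈ -0.00021323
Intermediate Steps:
I = 258
v(b, Q) = -8*b
y(t, R) = √(-54 + t)
V = -4704 (V = (-42*14)*(-8*(-1)) = -588*8 = -4704)
1/(V + y(I, P(12, 15))) = 1/(-4704 + √(-54 + 258)) = 1/(-4704 + √204) = 1/(-4704 + 2*√51)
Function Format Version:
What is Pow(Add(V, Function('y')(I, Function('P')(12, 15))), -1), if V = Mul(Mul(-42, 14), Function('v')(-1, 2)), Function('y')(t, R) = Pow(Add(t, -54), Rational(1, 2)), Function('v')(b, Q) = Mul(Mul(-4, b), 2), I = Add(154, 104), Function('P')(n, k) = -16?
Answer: Add(Rational(-392, 1843951), Mul(Rational(-1, 11063706), Pow(51, Rational(1, 2)))) ≈ -0.00021323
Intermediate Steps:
I = 258
Function('v')(b, Q) = Mul(-8, b)
Function('y')(t, R) = Pow(Add(-54, t), Rational(1, 2))
V = -4704 (V = Mul(Mul(-42, 14), Mul(-8, -1)) = Mul(-588, 8) = -4704)
Pow(Add(V, Function('y')(I, Function('P')(12, 15))), -1) = Pow(Add(-4704, Pow(Add(-54, 258), Rational(1, 2))), -1) = Pow(Add(-4704, Pow(204, Rational(1, 2))), -1) = Pow(Add(-4704, Mul(2, Pow(51, Rational(1, 2)))), -1)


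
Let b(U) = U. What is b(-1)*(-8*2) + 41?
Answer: 57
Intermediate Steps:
b(-1)*(-8*2) + 41 = -(-8)*2 + 41 = -1*(-16) + 41 = 16 + 41 = 57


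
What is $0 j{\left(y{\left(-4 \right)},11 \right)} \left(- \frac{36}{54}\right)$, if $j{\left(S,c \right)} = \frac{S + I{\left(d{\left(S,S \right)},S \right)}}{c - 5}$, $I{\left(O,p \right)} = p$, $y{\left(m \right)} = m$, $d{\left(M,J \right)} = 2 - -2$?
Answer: $0$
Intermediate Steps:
$d{\left(M,J \right)} = 4$ ($d{\left(M,J \right)} = 2 + 2 = 4$)
$j{\left(S,c \right)} = \frac{2 S}{-5 + c}$ ($j{\left(S,c \right)} = \frac{S + S}{c - 5} = \frac{2 S}{-5 + c}$)
$0 j{\left(y{\left(-4 \right)},11 \right)} \left(- \frac{36}{54}\right) = 0 \cdot 2 \left(-4\right) \frac{1}{-5 + 11} \left(- \frac{36}{54}\right) = 0 \cdot 2 \left(-4\right) \frac{1}{6} \left(\left(-36\right) \frac{1}{54}\right) = 0 \cdot 2 \left(-4\right) \frac{1}{6} \left(- \frac{2}{3}\right) = 0 \left(- \frac{4}{3}\right) \left(- \frac{2}{3}\right) = 0 \left(- \frac{2}{3}\right) = 0$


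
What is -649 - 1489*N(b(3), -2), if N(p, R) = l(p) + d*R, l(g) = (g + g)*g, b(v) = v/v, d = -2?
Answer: -9583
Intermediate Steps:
b(v) = 1
l(g) = 2*g² (l(g) = (2*g)*g = 2*g²)
N(p, R) = -2*R + 2*p² (N(p, R) = 2*p² - 2*R = -2*R + 2*p²)
-649 - 1489*N(b(3), -2) = -649 - 1489*(-2*(-2) + 2*1²) = -649 - 1489*(4 + 2*1) = -649 - 1489*(4 + 2) = -649 - 1489*6 = -649 - 8934 = -9583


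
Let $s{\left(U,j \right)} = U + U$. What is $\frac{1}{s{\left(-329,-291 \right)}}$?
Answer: $- \frac{1}{658} \approx -0.0015198$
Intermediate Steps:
$s{\left(U,j \right)} = 2 U$
$\frac{1}{s{\left(-329,-291 \right)}} = \frac{1}{2 \left(-329\right)} = \frac{1}{-658} = - \frac{1}{658}$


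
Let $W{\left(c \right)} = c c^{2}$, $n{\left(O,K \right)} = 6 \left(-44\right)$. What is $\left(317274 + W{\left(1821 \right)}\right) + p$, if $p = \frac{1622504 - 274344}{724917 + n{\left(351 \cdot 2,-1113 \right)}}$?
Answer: $\frac{4376054780929715}{724653} \approx 6.0388 \cdot 10^{9}$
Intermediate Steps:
$n{\left(O,K \right)} = -264$
$W{\left(c \right)} = c^{3}$
$p = \frac{1348160}{724653}$ ($p = \frac{1622504 - 274344}{724917 - 264} = \frac{1348160}{724653} \approx 1.8604$)
$\left(317274 + W{\left(1821 \right)}\right) + p = \left(317274 + 1821^{3}\right) + \frac{1348160}{724653} = \left(317274 + 6038510661\right) + \frac{1348160}{724653} = 6038827935 + \frac{1348160}{724653} = \frac{4376054780929715}{724653}$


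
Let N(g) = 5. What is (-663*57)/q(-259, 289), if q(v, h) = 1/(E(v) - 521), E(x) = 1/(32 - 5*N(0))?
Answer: 137785986/7 ≈ 1.9684e+7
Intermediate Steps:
E(x) = 1/7 (E(x) = 1/(32 - 5*5) = 1/(32 - 25) = 1/7)
q(v, h) = -7/3646 (q(v, h) = 1/(1/7 - 521) = 1/(-3646/7) = -7/3646)
(-663*57)/q(-259, 289) = (-663*57)/(-7/3646) = -37791*(-3646/7) = 137785986/7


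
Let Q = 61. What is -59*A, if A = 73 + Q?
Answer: -7906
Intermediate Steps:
A = 134 (A = 73 + 61 = 134)
-59*A = -59*134 = -7906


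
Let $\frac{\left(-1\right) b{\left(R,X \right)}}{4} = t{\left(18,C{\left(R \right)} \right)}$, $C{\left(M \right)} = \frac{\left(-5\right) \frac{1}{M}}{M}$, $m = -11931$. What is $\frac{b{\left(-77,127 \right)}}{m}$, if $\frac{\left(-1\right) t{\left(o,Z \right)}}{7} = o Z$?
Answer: $\frac{120}{3368519} \approx 3.5624 \cdot 10^{-5}$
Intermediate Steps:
$C{\left(M \right)} = - \frac{5}{M^{2}}$
$t{\left(o,Z \right)} = - 7 Z o$ ($t{\left(o,Z \right)} = - 7 o Z = - 7 Z o$)
$b{\left(R,X \right)} = - \frac{2520}{R^{2}}$ ($b{\left(R,X \right)} = - 4 \left(\left(-7\right) \left(- \frac{5}{R^{2}}\right) 18\right) = - 4 \frac{630}{R^{2}} = - \frac{2520}{R^{2}}$)
$\frac{b{\left(-77,127 \right)}}{m} = \frac{\left(-2520\right) \frac{1}{5929}}{-11931} = \left(-2520\right) \frac{1}{5929} \left(- \frac{1}{11931}\right) = \left(- \frac{360}{847}\right) \left(- \frac{1}{11931}\right) = \frac{120}{3368519}$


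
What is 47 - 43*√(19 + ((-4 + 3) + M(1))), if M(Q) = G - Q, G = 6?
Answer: 47 - 43*√23 ≈ -159.22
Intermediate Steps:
M(Q) = 6 - Q
47 - 43*√(19 + ((-4 + 3) + M(1))) = 47 - 43*√(19 + ((-4 + 3) + (6 - 1*1))) = 47 - 43*√(19 + (-1 + (6 - 1))) = 47 - 43*√(19 + (-1 + 5)) = 47 - 43*√(19 + 4) = 47 - 43*√23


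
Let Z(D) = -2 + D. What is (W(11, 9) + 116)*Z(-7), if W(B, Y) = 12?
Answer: -1152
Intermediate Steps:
(W(11, 9) + 116)*Z(-7) = (12 + 116)*(-2 - 7) = 128*(-9) = -1152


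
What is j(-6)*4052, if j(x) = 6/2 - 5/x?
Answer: 46598/3 ≈ 15533.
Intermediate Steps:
j(x) = 3 - 5/x (j(x) = 6*(½) - 5/x = 3 - 5/x)
j(-6)*4052 = (3 - 5/(-6))*4052 = (3 - 5*(-⅙))*4052 = (3 + ⅚)*4052 = (23/6)*4052 = 46598/3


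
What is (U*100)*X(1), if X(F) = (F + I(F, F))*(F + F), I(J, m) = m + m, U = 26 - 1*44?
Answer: -10800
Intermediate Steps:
U = -18 (U = 26 - 44 = -18)
I(J, m) = 2*m
X(F) = 6*F² (X(F) = (F + 2*F)*(F + F) = (3*F)*(2*F) = 6*F²)
(U*100)*X(1) = (-18*100)*(6*1²) = -10800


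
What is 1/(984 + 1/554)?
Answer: 554/545137 ≈ 0.0010163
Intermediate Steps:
1/(984 + 1/554) = 1/(545137/554) = 554/545137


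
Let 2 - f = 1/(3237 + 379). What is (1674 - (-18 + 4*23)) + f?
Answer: 5792831/3616 ≈ 1602.0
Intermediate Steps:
f = 7231/3616 (f = 2 - 1/(3237 + 379) = 2 - 1/3616 = 7231/3616 ≈ 1.9997)
(1674 - (-18 + 4*23)) + f = (1674 - (-18 + 4*23)) + 7231/3616 = (1674 - (-18 + 92)) + 7231/3616 = (1674 - 1*74) + 7231/3616 = (1674 - 74) + 7231/3616 = 1600 + 7231/3616 = 5792831/3616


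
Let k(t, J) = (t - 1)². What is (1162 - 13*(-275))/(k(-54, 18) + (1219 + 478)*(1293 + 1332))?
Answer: 4737/4457650 ≈ 0.0010627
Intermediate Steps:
k(t, J) = (-1 + t)²
(1162 - 13*(-275))/(k(-54, 18) + (1219 + 478)*(1293 + 1332)) = (1162 - 13*(-275))/((-1 - 54)² + (1219 + 478)*(1293 + 1332)) = (1162 + 3575)/((-55)² + 1697*2625) = 4737/(3025 + 4454625) = 4737/4457650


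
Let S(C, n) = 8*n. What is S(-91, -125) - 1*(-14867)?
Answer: 13867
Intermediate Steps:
S(-91, -125) - 1*(-14867) = 8*(-125) - 1*(-14867) = -1000 + 14867 = 13867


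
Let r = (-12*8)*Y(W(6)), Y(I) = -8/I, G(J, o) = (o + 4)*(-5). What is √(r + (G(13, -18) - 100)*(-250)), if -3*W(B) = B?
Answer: 2*√1779 ≈ 84.356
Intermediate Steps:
W(B) = -B/3
G(J, o) = -20 - 5*o (G(J, o) = (4 + o)*(-5) = -20 - 5*o)
r = -384 (r = (-12*8)*(-8/((-⅓*6))) = -(-768)/(-2) = -(-768)*(-1)/2 = -96*4 = -384)
√(r + (G(13, -18) - 100)*(-250)) = √(-384 + ((-20 - 5*(-18)) - 100)*(-250)) = √(-384 + ((-20 + 90) - 100)*(-250)) = √(-384 + (70 - 100)*(-250)) = √(-384 - 30*(-250)) = √(-384 + 7500) = √7116 = 2*√1779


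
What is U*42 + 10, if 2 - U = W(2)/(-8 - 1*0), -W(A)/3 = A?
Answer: 125/2 ≈ 62.500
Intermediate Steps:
W(A) = -3*A
U = 5/4 (U = 2 - (-3*2)/(-8 - 1*0) = 2 - (-6)/(-8 + 0) = 2 - (-6)/(-8) = 2 - (-6)*(-1)/8 = 2 - 1*¾ = 2 - ¾ = 5/4 ≈ 1.2500)
U*42 + 10 = (5/4)*42 + 10 = 105/2 + 10 = 125/2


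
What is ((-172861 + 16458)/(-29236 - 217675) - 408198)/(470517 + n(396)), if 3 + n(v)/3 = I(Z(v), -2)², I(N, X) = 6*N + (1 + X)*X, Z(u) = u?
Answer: -20157683995/860986558152 ≈ -0.023412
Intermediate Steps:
I(N, X) = 6*N + X*(1 + X)
n(v) = -9 + 3*(2 + 6*v)² (n(v) = -9 + 3*(-2 + (-2)² + 6*v)² = -9 + 3*(-2 + 4 + 6*v)² = -9 + 3*(2 + 6*v)²)
((-172861 + 16458)/(-29236 - 217675) - 408198)/(470517 + n(396)) = ((-172861 + 16458)/(-29236 - 217675) - 408198)/(470517 + (3 + 72*396 + 108*396²)) = (-156403/(-246911) - 408198)/(470517 + (3 + 28512 + 108*156816)) = (-156403*(-1/246911) - 408198)/(470517 + (3 + 28512 + 16936128)) = (156403/246911 - 408198)/(470517 + 16964643) = -100788419975/246911/17435160 = -100788419975/246911*1/17435160 = -20157683995/860986558152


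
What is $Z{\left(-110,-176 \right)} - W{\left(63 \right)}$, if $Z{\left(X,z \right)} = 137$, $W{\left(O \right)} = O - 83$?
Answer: $157$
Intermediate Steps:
$W{\left(O \right)} = -83 + O$
$Z{\left(-110,-176 \right)} - W{\left(63 \right)} = 137 - \left(-83 + 63\right) = 137 - -20 = 137 + 20 = 157$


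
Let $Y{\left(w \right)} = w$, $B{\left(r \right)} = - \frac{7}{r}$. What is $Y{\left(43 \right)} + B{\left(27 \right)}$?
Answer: $\frac{1154}{27} \approx 42.741$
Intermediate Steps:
$Y{\left(43 \right)} + B{\left(27 \right)} = 43 - \frac{7}{27} = \frac{1154}{27}$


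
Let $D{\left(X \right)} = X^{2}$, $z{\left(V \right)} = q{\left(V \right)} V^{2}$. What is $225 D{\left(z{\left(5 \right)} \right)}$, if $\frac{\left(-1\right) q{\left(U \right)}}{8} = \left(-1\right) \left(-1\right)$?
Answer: $9000000$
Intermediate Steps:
$q{\left(U \right)} = -8$ ($q{\left(U \right)} = - 8 \left(\left(-1\right) \left(-1\right)\right) = \left(-8\right) 1 = -8$)
$z{\left(V \right)} = - 8 V^{2}$
$225 D{\left(z{\left(5 \right)} \right)} = 225 \left(- 8 \cdot 5^{2}\right)^{2} = 225 \left(\left(-8\right) 25\right)^{2} = 225 \left(-200\right)^{2} = 225 \cdot 40000 = 9000000$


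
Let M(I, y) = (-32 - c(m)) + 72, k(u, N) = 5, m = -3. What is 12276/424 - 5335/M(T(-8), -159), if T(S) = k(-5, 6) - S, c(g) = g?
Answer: -433543/4558 ≈ -95.117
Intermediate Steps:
T(S) = 5 - S
M(I, y) = 43 (M(I, y) = (-32 - 1*(-3)) + 72 = (-32 + 3) + 72 = -29 + 72 = 43)
12276/424 - 5335/M(T(-8), -159) = 12276/424 - 5335/43 = 12276*(1/424) - 5335*1/43 = 3069/106 - 5335/43 = -433543/4558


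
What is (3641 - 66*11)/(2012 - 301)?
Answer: 2915/1711 ≈ 1.7037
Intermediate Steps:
(3641 - 66*11)/(2012 - 301) = (3641 - 726)/1711 = 2915*(1/1711) = 2915/1711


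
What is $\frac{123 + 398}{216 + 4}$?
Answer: $\frac{521}{220} \approx 2.3682$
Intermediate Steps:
$\frac{123 + 398}{216 + 4} = \frac{521}{220}$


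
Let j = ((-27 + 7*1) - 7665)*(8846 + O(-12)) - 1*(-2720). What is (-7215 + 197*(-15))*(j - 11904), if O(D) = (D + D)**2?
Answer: 736483473180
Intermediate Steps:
O(D) = 4*D**2 (O(D) = (2*D)**2 = 4*D**2)
j = -72405350 (j = ((-27 + 7*1) - 7665)*(8846 + 4*(-12)**2) - 1*(-2720) = ((-27 + 7) - 7665)*(8846 + 4*144) + 2720 = (-20 - 7665)*(8846 + 576) + 2720 = -7685*9422 + 2720 = -72408070 + 2720 = -72405350)
(-7215 + 197*(-15))*(j - 11904) = (-7215 + 197*(-15))*(-72405350 - 11904) = (-7215 - 2955)*(-72417254) = -10170*(-72417254) = 736483473180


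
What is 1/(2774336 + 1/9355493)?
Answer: 9355493/25955281027649 ≈ 3.6045e-7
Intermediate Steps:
1/(2774336 + 1/9355493) = 1/(25955281027649/9355493) = 9355493/25955281027649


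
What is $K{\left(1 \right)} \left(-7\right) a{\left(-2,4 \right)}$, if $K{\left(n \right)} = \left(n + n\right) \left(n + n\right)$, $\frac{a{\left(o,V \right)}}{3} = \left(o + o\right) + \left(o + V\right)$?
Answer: $168$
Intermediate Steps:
$a{\left(o,V \right)} = 3 V + 9 o$ ($a{\left(o,V \right)} = 3 \left(\left(o + o\right) + \left(o + V\right)\right) = 3 \left(2 o + \left(V + o\right)\right) = 3 \left(V + 3 o\right) = 3 V + 9 o$)
$K{\left(n \right)} = 4 n^{2}$ ($K{\left(n \right)} = 2 n 2 n = 4 n^{2}$)
$K{\left(1 \right)} \left(-7\right) a{\left(-2,4 \right)} = 4 \cdot 1^{2} \left(-7\right) \left(3 \cdot 4 + 9 \left(-2\right)\right) = 4 \cdot 1 \left(-7\right) \left(12 - 18\right) = 4 \left(-7\right) \left(-6\right) = \left(-28\right) \left(-6\right) = 168$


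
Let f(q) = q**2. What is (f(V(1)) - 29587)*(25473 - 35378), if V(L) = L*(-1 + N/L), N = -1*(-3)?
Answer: 293019615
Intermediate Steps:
N = 3
V(L) = L*(-1 + 3/L)
(f(V(1)) - 29587)*(25473 - 35378) = ((3 - 1*1)**2 - 29587)*(25473 - 35378) = ((3 - 1)**2 - 29587)*(-9905) = (2**2 - 29587)*(-9905) = (4 - 29587)*(-9905) = -29583*(-9905) = 293019615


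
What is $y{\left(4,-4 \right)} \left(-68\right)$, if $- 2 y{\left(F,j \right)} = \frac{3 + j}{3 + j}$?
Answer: $34$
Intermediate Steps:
$y{\left(F,j \right)} = - \frac{1}{2}$ ($y{\left(F,j \right)} = - \frac{\left(3 + j\right) \frac{1}{3 + j}}{2} = \left(- \frac{1}{2}\right) 1 = - \frac{1}{2}$)
$y{\left(4,-4 \right)} \left(-68\right) = \left(- \frac{1}{2}\right) \left(-68\right) = 34$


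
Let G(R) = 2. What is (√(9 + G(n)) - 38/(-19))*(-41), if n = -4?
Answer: -82 - 41*√11 ≈ -217.98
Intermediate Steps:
(√(9 + G(n)) - 38/(-19))*(-41) = (√(9 + 2) - 38/(-19))*(-41) = (√11 - 38*(-1/19))*(-41) = (√11 + 2)*(-41) = (2 + √11)*(-41) = -82 - 41*√11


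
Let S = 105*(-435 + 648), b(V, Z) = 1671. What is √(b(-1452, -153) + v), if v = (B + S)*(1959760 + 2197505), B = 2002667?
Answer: √8418594659151 ≈ 2.9015e+6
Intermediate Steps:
S = 22365 (S = 105*213 = 22365)
v = 8418594657480 (v = (2002667 + 22365)*(1959760 + 2197505) = 2025032*4157265 = 8418594657480)
√(b(-1452, -153) + v) = √(1671 + 8418594657480) = √8418594659151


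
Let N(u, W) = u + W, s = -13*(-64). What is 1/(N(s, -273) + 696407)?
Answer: 1/696966 ≈ 1.4348e-6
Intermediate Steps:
s = 832
N(u, W) = W + u
1/(N(s, -273) + 696407) = 1/((-273 + 832) + 696407) = 1/(559 + 696407) = 1/696966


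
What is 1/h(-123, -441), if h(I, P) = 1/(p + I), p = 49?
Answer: -74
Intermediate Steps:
h(I, P) = 1/(49 + I)
1/h(-123, -441) = 1/(1/(49 - 123)) = 1/(1/(-74)) = 1/(-1/74) = -74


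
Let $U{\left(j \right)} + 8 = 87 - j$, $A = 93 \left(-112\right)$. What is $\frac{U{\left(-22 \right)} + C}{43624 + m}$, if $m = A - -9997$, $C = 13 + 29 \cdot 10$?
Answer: $\frac{404}{43205} \approx 0.0093508$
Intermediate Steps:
$C = 303$ ($C = 13 + 290 = 303$)
$A = -10416$
$U{\left(j \right)} = 79 - j$ ($U{\left(j \right)} = -8 - \left(-87 + j\right) = 79 - j$)
$m = -419$ ($m = -10416 - -9997 = -10416 + 9997 = -419$)
$\frac{U{\left(-22 \right)} + C}{43624 + m} = \frac{\left(79 - -22\right) + 303}{43624 - 419} = \frac{\left(79 + 22\right) + 303}{43205} = \left(101 + 303\right) \frac{1}{43205} = 404 \cdot \frac{1}{43205} = \frac{404}{43205}$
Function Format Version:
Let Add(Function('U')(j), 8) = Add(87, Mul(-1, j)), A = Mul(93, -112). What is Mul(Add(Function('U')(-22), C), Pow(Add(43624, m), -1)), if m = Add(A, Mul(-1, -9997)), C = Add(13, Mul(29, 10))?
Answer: Rational(404, 43205) ≈ 0.0093508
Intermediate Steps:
C = 303 (C = Add(13, 290) = 303)
A = -10416
Function('U')(j) = Add(79, Mul(-1, j)) (Function('U')(j) = Add(-8, Add(87, Mul(-1, j))) = Add(79, Mul(-1, j)))
m = -419 (m = Add(-10416, Mul(-1, -9997)) = Add(-10416, 9997) = -419)
Mul(Add(Function('U')(-22), C), Pow(Add(43624, m), -1)) = Mul(Add(Add(79, Mul(-1, -22)), 303), Pow(Add(43624, -419), -1)) = Mul(Add(Add(79, 22), 303), Pow(43205, -1)) = Mul(Add(101, 303), Rational(1, 43205)) = Mul(404, Rational(1, 43205)) = Rational(404, 43205)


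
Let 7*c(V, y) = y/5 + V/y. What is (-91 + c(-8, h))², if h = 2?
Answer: 10259209/1225 ≈ 8374.9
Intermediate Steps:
c(V, y) = y/35 + V/(7*y) (c(V, y) = (y/5 + V/y)/7 = y/35 + V/(7*y))
(-91 + c(-8, h))² = (-91 + ((1/35)*2 + (⅐)*(-8)/2))² = (-91 + (2/35 + (⅐)*(-8)*(½)))² = (-91 + (2/35 - 4/7))² = (-91 - 18/35)² = (-3203/35)² = 10259209/1225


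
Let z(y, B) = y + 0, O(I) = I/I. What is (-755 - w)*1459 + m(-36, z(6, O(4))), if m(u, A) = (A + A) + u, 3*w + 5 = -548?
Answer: -2497880/3 ≈ -8.3263e+5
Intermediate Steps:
w = -553/3 (w = -5/3 + (⅓)*(-548) = -5/3 - 548/3 = -553/3 ≈ -184.33)
O(I) = 1
z(y, B) = y
m(u, A) = u + 2*A (m(u, A) = 2*A + u = u + 2*A)
(-755 - w)*1459 + m(-36, z(6, O(4))) = (-755 - 1*(-553/3))*1459 + (-36 + 2*6) = (-755 + 553/3)*1459 + (-36 + 12) = -1712/3*1459 - 24 = -2497808/3 - 24 = -2497880/3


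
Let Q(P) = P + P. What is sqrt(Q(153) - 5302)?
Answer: 2*I*sqrt(1249) ≈ 70.682*I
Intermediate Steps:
Q(P) = 2*P
sqrt(Q(153) - 5302) = sqrt(2*153 - 5302) = sqrt(306 - 5302) = sqrt(-4996) = 2*I*sqrt(1249)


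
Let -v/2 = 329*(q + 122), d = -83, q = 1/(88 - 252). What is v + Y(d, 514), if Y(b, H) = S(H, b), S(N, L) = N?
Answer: -6540155/82 ≈ -79758.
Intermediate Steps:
q = -1/164 (q = 1/(-164) = -1/164 ≈ -0.0060976)
Y(b, H) = H
v = -6582303/82 (v = -658*(-1/164 + 122) = -658*20007/164 = -2*6582303/164 = -6582303/82 ≈ -80272.)
v + Y(d, 514) = -6582303/82 + 514 = -6540155/82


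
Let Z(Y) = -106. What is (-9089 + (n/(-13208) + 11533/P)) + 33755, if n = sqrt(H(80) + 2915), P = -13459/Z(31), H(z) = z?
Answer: 333202192/13459 - sqrt(2995)/13208 ≈ 24757.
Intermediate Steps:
P = 13459/106 (P = -13459/(-106) = -13459*(-1/106) = 13459/106 ≈ 126.97)
n = sqrt(2995) (n = sqrt(80 + 2915) = sqrt(2995) ≈ 54.727)
(-9089 + (n/(-13208) + 11533/P)) + 33755 = (-9089 + (sqrt(2995)/(-13208) + 11533/(13459/106))) + 33755 = (-9089 + (sqrt(2995)*(-1/13208) + 11533*(106/13459))) + 33755 = (-9089 + (-sqrt(2995)/13208 + 1222498/13459)) + 33755 = (-9089 + (1222498/13459 - sqrt(2995)/13208)) + 33755 = (-121106353/13459 - sqrt(2995)/13208) + 33755 = 333202192/13459 - sqrt(2995)/13208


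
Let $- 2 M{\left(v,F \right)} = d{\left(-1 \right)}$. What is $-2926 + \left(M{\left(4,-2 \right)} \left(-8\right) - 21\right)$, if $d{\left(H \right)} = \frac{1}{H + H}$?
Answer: $-2949$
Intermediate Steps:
$d{\left(H \right)} = \frac{1}{2 H}$
$M{\left(v,F \right)} = \frac{1}{4}$ ($M{\left(v,F \right)} = - \frac{\frac{1}{2} \frac{1}{-1}}{2} = - \frac{\frac{1}{2} \left(-1\right)}{2} = \left(- \frac{1}{2}\right) \left(- \frac{1}{2}\right) = \frac{1}{4}$)
$-2926 + \left(M{\left(4,-2 \right)} \left(-8\right) - 21\right) = -2926 + \left(\frac{1}{4} \left(-8\right) - 21\right) = -2926 - 23 = -2949$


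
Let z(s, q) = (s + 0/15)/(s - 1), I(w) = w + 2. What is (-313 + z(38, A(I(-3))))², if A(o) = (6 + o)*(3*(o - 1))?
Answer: 133240849/1369 ≈ 97327.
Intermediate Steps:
I(w) = 2 + w
A(o) = (-3 + 3*o)*(6 + o) (A(o) = (6 + o)*(3*(-1 + o)) = (6 + o)*(-3 + 3*o) = (-3 + 3*o)*(6 + o))
z(s, q) = s/(-1 + s) (z(s, q) = (s + 0*(1/15))/(-1 + s) = (s + 0)/(-1 + s) = s/(-1 + s))
(-313 + z(38, A(I(-3))))² = (-313 + 38/(-1 + 38))² = (-313 + 38/37)² = (-11543/37)² = 133240849/1369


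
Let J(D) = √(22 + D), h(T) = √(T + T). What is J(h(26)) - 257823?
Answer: -257823 + √(22 + 2*√13) ≈ -2.5782e+5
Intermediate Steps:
h(T) = √2*√T (h(T) = √(2*T) = √2*√T)
J(h(26)) - 257823 = √(22 + √2*√26) - 257823 = √(22 + 2*√13) - 257823 = -257823 + √(22 + 2*√13)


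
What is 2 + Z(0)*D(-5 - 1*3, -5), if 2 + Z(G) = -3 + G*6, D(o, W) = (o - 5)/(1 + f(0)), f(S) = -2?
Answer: -63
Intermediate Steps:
D(o, W) = 5 - o (D(o, W) = (o - 5)/(1 - 2) = (-5 + o)/(-1) = (-5 + o)*(-1) = 5 - o)
Z(G) = -5 + 6*G (Z(G) = -2 + (-3 + G*6) = -2 + (-3 + 6*G) = -5 + 6*G)
2 + Z(0)*D(-5 - 1*3, -5) = 2 + (-5 + 6*0)*(5 - (-5 - 1*3)) = 2 + (-5 + 0)*(5 - (-5 - 3)) = 2 - 5*(5 - 1*(-8)) = 2 - 5*(5 + 8) = 2 - 5*13 = 2 - 65 = -63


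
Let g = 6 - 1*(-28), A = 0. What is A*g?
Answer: 0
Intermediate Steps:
g = 34 (g = 6 + 28 = 34)
A*g = 0*34 = 0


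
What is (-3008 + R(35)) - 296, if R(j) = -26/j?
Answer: -115666/35 ≈ -3304.7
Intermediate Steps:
(-3008 + R(35)) - 296 = (-3008 - 26/35) - 296 = -105306/35 - 296 = -115666/35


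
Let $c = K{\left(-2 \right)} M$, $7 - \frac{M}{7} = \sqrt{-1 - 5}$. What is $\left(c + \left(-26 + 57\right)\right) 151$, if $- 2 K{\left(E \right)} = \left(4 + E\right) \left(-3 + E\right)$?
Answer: $41676 - 5285 i \sqrt{6} \approx 41676.0 - 12946.0 i$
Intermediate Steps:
$K{\left(E \right)} = - \frac{\left(-3 + E\right) \left(4 + E\right)}{2}$ ($K{\left(E \right)} = - \frac{\left(4 + E\right) \left(-3 + E\right)}{2} = - \frac{\left(-3 + E\right) \left(4 + E\right)}{2}$)
$M = 49 - 7 i \sqrt{6}$ ($M = 49 - 7 \sqrt{-1 - 5} = 49 - 7 \sqrt{-6} = 49 - 7 i \sqrt{6} \approx 49.0 - 17.146 i$)
$c = 245 - 35 i \sqrt{6}$ ($c = \left(6 - -1 - \frac{\left(-2\right)^{2}}{2}\right) \left(49 - 7 i \sqrt{6}\right) = \left(6 + 1 - 2\right) \left(49 - 7 i \sqrt{6}\right) = 5 \left(49 - 7 i \sqrt{6}\right) = 245 - 35 i \sqrt{6} \approx 245.0 - 85.732 i$)
$\left(c + \left(-26 + 57\right)\right) 151 = \left(\left(245 - 35 i \sqrt{6}\right) + \left(-26 + 57\right)\right) 151 = \left(\left(245 - 35 i \sqrt{6}\right) + 31\right) 151 = \left(276 - 35 i \sqrt{6}\right) 151 = 41676 - 5285 i \sqrt{6}$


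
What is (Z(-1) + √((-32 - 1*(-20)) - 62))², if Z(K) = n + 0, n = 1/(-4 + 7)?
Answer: -665/9 + 2*I*√74/3 ≈ -73.889 + 5.7349*I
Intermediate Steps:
n = ⅓ (n = 1/3 = ⅓ ≈ 0.33333)
Z(K) = ⅓ (Z(K) = ⅓ + 0 = ⅓)
(Z(-1) + √((-32 - 1*(-20)) - 62))² = (⅓ + √((-32 - 1*(-20)) - 62))² = (⅓ + √((-32 + 20) - 62))² = (⅓ + √(-12 - 62))² = (⅓ + √(-74))² = (⅓ + I*√74)²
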